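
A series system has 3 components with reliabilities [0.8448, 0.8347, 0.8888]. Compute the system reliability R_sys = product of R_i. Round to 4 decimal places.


Components: [0.8448, 0.8347, 0.8888]
After component 1 (R=0.8448): product = 0.8448
After component 2 (R=0.8347): product = 0.7052
After component 3 (R=0.8888): product = 0.6267
R_sys = 0.6267

0.6267


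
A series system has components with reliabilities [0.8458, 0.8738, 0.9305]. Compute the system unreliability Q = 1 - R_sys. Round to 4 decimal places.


Components: [0.8458, 0.8738, 0.9305]
After component 1: product = 0.8458
After component 2: product = 0.7391
After component 3: product = 0.6877
R_sys = 0.6877
Q = 1 - 0.6877 = 0.3123

0.3123


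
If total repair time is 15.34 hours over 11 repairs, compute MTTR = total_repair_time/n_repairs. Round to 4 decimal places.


total_repair_time = 15.34
n_repairs = 11
MTTR = 15.34 / 11
MTTR = 1.3945

1.3945


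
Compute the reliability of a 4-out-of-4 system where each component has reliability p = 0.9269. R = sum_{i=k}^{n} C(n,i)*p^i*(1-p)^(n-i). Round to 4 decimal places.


k = 4, n = 4, p = 0.9269
i=4: C(4,4)=1 * 0.9269^4 * 0.0731^0 = 0.7381
R = sum of terms = 0.7381

0.7381


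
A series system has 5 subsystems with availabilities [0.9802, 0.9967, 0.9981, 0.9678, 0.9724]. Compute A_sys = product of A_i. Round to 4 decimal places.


Subsystems: [0.9802, 0.9967, 0.9981, 0.9678, 0.9724]
After subsystem 1 (A=0.9802): product = 0.9802
After subsystem 2 (A=0.9967): product = 0.977
After subsystem 3 (A=0.9981): product = 0.9751
After subsystem 4 (A=0.9678): product = 0.9437
After subsystem 5 (A=0.9724): product = 0.9177
A_sys = 0.9177

0.9177


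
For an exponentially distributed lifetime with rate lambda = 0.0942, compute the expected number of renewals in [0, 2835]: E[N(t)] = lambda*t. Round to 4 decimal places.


lambda = 0.0942
t = 2835
E[N(t)] = lambda * t
E[N(t)] = 0.0942 * 2835
E[N(t)] = 267.057

267.057


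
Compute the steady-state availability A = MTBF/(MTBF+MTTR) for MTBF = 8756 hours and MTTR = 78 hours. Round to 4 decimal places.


MTBF = 8756
MTTR = 78
MTBF + MTTR = 8834
A = 8756 / 8834
A = 0.9912

0.9912


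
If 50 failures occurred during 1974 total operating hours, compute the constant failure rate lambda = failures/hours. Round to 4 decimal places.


failures = 50
total_hours = 1974
lambda = 50 / 1974
lambda = 0.0253

0.0253


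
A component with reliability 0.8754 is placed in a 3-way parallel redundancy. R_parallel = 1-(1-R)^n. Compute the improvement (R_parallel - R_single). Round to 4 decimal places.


R_single = 0.8754, n = 3
1 - R_single = 0.1246
(1 - R_single)^n = 0.1246^3 = 0.0019
R_parallel = 1 - 0.0019 = 0.9981
Improvement = 0.9981 - 0.8754
Improvement = 0.1227

0.1227


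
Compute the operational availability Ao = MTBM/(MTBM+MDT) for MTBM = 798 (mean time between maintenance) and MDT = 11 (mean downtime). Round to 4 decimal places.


MTBM = 798
MDT = 11
MTBM + MDT = 809
Ao = 798 / 809
Ao = 0.9864

0.9864


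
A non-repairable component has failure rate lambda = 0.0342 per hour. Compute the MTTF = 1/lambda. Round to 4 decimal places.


lambda = 0.0342
MTTF = 1 / 0.0342
MTTF = 29.2398

29.2398


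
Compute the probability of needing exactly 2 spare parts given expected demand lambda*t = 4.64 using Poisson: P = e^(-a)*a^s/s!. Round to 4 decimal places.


a = 4.64, s = 2
e^(-a) = e^(-4.64) = 0.0097
a^s = 4.64^2 = 21.5296
s! = 2
P = 0.0097 * 21.5296 / 2
P = 0.104

0.104


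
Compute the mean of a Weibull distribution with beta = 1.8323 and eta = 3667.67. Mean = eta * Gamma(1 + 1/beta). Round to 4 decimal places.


beta = 1.8323, eta = 3667.67
1/beta = 0.5458
1 + 1/beta = 1.5458
Gamma(1.5458) = 0.8886
Mean = 3667.67 * 0.8886
Mean = 3258.9662

3258.9662


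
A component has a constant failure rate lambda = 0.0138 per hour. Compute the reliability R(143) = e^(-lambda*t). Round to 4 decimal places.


lambda = 0.0138
t = 143
lambda * t = 1.9734
R(t) = e^(-1.9734)
R(t) = 0.139

0.139


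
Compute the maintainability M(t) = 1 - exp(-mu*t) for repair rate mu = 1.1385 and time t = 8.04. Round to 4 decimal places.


mu = 1.1385, t = 8.04
mu * t = 1.1385 * 8.04 = 9.1535
exp(-9.1535) = 0.0001
M(t) = 1 - 0.0001
M(t) = 0.9999

0.9999


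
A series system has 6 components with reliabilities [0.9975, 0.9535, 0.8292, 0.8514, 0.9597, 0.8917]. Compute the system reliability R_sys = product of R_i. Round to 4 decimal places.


Components: [0.9975, 0.9535, 0.8292, 0.8514, 0.9597, 0.8917]
After component 1 (R=0.9975): product = 0.9975
After component 2 (R=0.9535): product = 0.9511
After component 3 (R=0.8292): product = 0.7887
After component 4 (R=0.8514): product = 0.6715
After component 5 (R=0.9597): product = 0.6444
After component 6 (R=0.8917): product = 0.5746
R_sys = 0.5746

0.5746


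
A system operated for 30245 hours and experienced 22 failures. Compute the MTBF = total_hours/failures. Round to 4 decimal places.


total_hours = 30245
failures = 22
MTBF = 30245 / 22
MTBF = 1374.7727

1374.7727


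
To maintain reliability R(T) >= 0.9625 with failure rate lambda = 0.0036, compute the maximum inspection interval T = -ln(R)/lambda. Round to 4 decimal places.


R_target = 0.9625
lambda = 0.0036
-ln(0.9625) = 0.0382
T = 0.0382 / 0.0036
T = 10.617

10.617


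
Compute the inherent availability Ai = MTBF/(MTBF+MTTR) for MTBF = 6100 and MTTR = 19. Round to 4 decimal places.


MTBF = 6100
MTTR = 19
MTBF + MTTR = 6119
Ai = 6100 / 6119
Ai = 0.9969

0.9969


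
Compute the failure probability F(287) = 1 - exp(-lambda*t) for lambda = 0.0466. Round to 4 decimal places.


lambda = 0.0466, t = 287
lambda * t = 13.3742
exp(-13.3742) = 0.0
F(t) = 1 - 0.0
F(t) = 1.0

1.0


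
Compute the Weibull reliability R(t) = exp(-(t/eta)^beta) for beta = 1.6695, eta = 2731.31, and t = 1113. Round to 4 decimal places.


beta = 1.6695, eta = 2731.31, t = 1113
t/eta = 1113 / 2731.31 = 0.4075
(t/eta)^beta = 0.4075^1.6695 = 0.2234
R(t) = exp(-0.2234)
R(t) = 0.7998

0.7998


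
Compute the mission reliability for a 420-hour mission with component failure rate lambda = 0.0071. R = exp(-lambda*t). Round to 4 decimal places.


lambda = 0.0071
mission_time = 420
lambda * t = 0.0071 * 420 = 2.982
R = exp(-2.982)
R = 0.0507

0.0507


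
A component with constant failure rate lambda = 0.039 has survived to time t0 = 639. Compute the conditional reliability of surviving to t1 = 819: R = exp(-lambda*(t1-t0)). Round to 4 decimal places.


lambda = 0.039
t0 = 639, t1 = 819
t1 - t0 = 180
lambda * (t1-t0) = 0.039 * 180 = 7.02
R = exp(-7.02)
R = 0.0009

0.0009


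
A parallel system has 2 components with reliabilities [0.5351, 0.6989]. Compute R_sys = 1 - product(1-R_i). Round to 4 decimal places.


Components: [0.5351, 0.6989]
(1 - 0.5351) = 0.4649, running product = 0.4649
(1 - 0.6989) = 0.3011, running product = 0.14
Product of (1-R_i) = 0.14
R_sys = 1 - 0.14 = 0.86

0.86


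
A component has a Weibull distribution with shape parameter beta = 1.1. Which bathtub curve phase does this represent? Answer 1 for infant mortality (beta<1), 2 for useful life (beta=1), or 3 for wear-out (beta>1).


beta = 1.1
Compare beta to 1:
beta < 1 => infant mortality (phase 1)
beta = 1 => useful life (phase 2)
beta > 1 => wear-out (phase 3)
Since beta = 1.1, this is wear-out (increasing failure rate)
Phase = 3

3


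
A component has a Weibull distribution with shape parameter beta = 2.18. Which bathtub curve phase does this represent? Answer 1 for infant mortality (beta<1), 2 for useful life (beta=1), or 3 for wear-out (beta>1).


beta = 2.18
Compare beta to 1:
beta < 1 => infant mortality (phase 1)
beta = 1 => useful life (phase 2)
beta > 1 => wear-out (phase 3)
Since beta = 2.18, this is wear-out (increasing failure rate)
Phase = 3

3


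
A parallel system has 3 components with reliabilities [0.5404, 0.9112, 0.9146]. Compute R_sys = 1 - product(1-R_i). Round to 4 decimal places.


Components: [0.5404, 0.9112, 0.9146]
(1 - 0.5404) = 0.4596, running product = 0.4596
(1 - 0.9112) = 0.0888, running product = 0.0408
(1 - 0.9146) = 0.0854, running product = 0.0035
Product of (1-R_i) = 0.0035
R_sys = 1 - 0.0035 = 0.9965

0.9965


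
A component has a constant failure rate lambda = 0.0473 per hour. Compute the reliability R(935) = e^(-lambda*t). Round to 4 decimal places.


lambda = 0.0473
t = 935
lambda * t = 44.2255
R(t) = e^(-44.2255)
R(t) = 0.0

0.0


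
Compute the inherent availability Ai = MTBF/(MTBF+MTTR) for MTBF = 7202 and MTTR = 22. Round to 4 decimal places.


MTBF = 7202
MTTR = 22
MTBF + MTTR = 7224
Ai = 7202 / 7224
Ai = 0.997

0.997


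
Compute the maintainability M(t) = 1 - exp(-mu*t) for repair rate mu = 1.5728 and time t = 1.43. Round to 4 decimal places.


mu = 1.5728, t = 1.43
mu * t = 1.5728 * 1.43 = 2.2491
exp(-2.2491) = 0.1055
M(t) = 1 - 0.1055
M(t) = 0.8945

0.8945


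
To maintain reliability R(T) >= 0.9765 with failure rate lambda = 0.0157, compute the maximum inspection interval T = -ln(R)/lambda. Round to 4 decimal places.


R_target = 0.9765
lambda = 0.0157
-ln(0.9765) = 0.0238
T = 0.0238 / 0.0157
T = 1.5147

1.5147


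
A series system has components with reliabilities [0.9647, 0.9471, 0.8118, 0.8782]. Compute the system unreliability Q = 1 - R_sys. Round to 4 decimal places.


Components: [0.9647, 0.9471, 0.8118, 0.8782]
After component 1: product = 0.9647
After component 2: product = 0.9137
After component 3: product = 0.7417
After component 4: product = 0.6514
R_sys = 0.6514
Q = 1 - 0.6514 = 0.3486

0.3486


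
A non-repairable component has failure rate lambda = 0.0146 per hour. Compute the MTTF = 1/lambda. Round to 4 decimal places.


lambda = 0.0146
MTTF = 1 / 0.0146
MTTF = 68.4932

68.4932


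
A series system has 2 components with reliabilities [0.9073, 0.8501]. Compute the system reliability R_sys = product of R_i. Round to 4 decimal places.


Components: [0.9073, 0.8501]
After component 1 (R=0.9073): product = 0.9073
After component 2 (R=0.8501): product = 0.7713
R_sys = 0.7713

0.7713


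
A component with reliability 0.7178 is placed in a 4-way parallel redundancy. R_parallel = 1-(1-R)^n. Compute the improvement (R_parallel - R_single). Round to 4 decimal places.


R_single = 0.7178, n = 4
1 - R_single = 0.2822
(1 - R_single)^n = 0.2822^4 = 0.0063
R_parallel = 1 - 0.0063 = 0.9937
Improvement = 0.9937 - 0.7178
Improvement = 0.2759

0.2759


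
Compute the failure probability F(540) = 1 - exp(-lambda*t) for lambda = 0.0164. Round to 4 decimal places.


lambda = 0.0164, t = 540
lambda * t = 8.856
exp(-8.856) = 0.0001
F(t) = 1 - 0.0001
F(t) = 0.9999

0.9999


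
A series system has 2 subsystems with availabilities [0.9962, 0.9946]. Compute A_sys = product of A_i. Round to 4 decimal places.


Subsystems: [0.9962, 0.9946]
After subsystem 1 (A=0.9962): product = 0.9962
After subsystem 2 (A=0.9946): product = 0.9908
A_sys = 0.9908

0.9908


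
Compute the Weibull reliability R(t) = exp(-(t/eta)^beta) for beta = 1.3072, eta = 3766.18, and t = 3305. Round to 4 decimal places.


beta = 1.3072, eta = 3766.18, t = 3305
t/eta = 3305 / 3766.18 = 0.8775
(t/eta)^beta = 0.8775^1.3072 = 0.843
R(t) = exp(-0.843)
R(t) = 0.4304

0.4304


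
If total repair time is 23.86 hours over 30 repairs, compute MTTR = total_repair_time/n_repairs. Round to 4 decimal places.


total_repair_time = 23.86
n_repairs = 30
MTTR = 23.86 / 30
MTTR = 0.7953

0.7953


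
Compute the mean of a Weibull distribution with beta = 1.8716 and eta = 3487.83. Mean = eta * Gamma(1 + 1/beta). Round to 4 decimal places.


beta = 1.8716, eta = 3487.83
1/beta = 0.5343
1 + 1/beta = 1.5343
Gamma(1.5343) = 0.8878
Mean = 3487.83 * 0.8878
Mean = 3096.5658

3096.5658


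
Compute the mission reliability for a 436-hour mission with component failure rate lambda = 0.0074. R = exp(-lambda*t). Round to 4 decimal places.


lambda = 0.0074
mission_time = 436
lambda * t = 0.0074 * 436 = 3.2264
R = exp(-3.2264)
R = 0.0397

0.0397


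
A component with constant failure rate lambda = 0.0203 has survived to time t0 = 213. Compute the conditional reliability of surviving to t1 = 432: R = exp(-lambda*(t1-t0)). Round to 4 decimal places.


lambda = 0.0203
t0 = 213, t1 = 432
t1 - t0 = 219
lambda * (t1-t0) = 0.0203 * 219 = 4.4457
R = exp(-4.4457)
R = 0.0117

0.0117


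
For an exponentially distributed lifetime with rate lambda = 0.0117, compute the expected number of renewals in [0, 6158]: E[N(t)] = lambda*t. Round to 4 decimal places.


lambda = 0.0117
t = 6158
E[N(t)] = lambda * t
E[N(t)] = 0.0117 * 6158
E[N(t)] = 72.0486

72.0486


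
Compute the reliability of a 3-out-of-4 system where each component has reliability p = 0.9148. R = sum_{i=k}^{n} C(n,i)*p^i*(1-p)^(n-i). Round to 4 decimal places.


k = 3, n = 4, p = 0.9148
i=3: C(4,3)=4 * 0.9148^3 * 0.0852^1 = 0.2609
i=4: C(4,4)=1 * 0.9148^4 * 0.0852^0 = 0.7003
R = sum of terms = 0.9612

0.9612


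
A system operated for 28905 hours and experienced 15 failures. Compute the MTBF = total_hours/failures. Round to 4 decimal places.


total_hours = 28905
failures = 15
MTBF = 28905 / 15
MTBF = 1927.0

1927.0


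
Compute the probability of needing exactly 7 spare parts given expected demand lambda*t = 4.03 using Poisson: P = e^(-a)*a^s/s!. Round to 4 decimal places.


a = 4.03, s = 7
e^(-a) = e^(-4.03) = 0.0178
a^s = 4.03^7 = 17263.7573
s! = 5040
P = 0.0178 * 17263.7573 / 5040
P = 0.0609

0.0609


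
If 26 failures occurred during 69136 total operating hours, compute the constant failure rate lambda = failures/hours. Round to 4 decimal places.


failures = 26
total_hours = 69136
lambda = 26 / 69136
lambda = 0.0004

0.0004


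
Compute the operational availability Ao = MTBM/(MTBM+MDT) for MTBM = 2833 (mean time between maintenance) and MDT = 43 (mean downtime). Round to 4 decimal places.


MTBM = 2833
MDT = 43
MTBM + MDT = 2876
Ao = 2833 / 2876
Ao = 0.985

0.985


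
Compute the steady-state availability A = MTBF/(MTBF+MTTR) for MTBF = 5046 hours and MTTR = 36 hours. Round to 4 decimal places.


MTBF = 5046
MTTR = 36
MTBF + MTTR = 5082
A = 5046 / 5082
A = 0.9929

0.9929


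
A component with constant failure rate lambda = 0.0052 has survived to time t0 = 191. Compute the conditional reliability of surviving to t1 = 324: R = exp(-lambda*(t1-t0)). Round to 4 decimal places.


lambda = 0.0052
t0 = 191, t1 = 324
t1 - t0 = 133
lambda * (t1-t0) = 0.0052 * 133 = 0.6916
R = exp(-0.6916)
R = 0.5008

0.5008


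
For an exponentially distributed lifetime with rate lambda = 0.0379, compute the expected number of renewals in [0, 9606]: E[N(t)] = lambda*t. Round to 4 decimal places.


lambda = 0.0379
t = 9606
E[N(t)] = lambda * t
E[N(t)] = 0.0379 * 9606
E[N(t)] = 364.0674

364.0674


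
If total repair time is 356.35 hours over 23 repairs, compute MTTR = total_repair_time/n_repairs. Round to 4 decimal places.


total_repair_time = 356.35
n_repairs = 23
MTTR = 356.35 / 23
MTTR = 15.4935

15.4935


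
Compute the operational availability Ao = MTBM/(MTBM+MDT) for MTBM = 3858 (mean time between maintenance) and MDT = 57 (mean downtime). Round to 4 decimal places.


MTBM = 3858
MDT = 57
MTBM + MDT = 3915
Ao = 3858 / 3915
Ao = 0.9854

0.9854


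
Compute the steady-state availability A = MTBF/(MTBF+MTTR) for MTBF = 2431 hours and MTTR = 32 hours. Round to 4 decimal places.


MTBF = 2431
MTTR = 32
MTBF + MTTR = 2463
A = 2431 / 2463
A = 0.987

0.987


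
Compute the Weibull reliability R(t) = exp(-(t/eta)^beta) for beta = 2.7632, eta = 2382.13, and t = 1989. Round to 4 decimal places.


beta = 2.7632, eta = 2382.13, t = 1989
t/eta = 1989 / 2382.13 = 0.835
(t/eta)^beta = 0.835^2.7632 = 0.6075
R(t) = exp(-0.6075)
R(t) = 0.5447

0.5447


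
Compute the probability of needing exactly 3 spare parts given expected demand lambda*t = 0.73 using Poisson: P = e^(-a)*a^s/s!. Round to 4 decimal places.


a = 0.73, s = 3
e^(-a) = e^(-0.73) = 0.4819
a^s = 0.73^3 = 0.389
s! = 6
P = 0.4819 * 0.389 / 6
P = 0.0312

0.0312


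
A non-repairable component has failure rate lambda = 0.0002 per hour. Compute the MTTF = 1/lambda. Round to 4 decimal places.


lambda = 0.0002
MTTF = 1 / 0.0002
MTTF = 5000.0

5000.0


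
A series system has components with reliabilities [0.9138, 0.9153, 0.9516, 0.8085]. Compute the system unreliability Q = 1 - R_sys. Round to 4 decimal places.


Components: [0.9138, 0.9153, 0.9516, 0.8085]
After component 1: product = 0.9138
After component 2: product = 0.8364
After component 3: product = 0.7959
After component 4: product = 0.6435
R_sys = 0.6435
Q = 1 - 0.6435 = 0.3565

0.3565


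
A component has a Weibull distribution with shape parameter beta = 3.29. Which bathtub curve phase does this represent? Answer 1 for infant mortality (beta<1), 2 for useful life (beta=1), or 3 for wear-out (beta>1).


beta = 3.29
Compare beta to 1:
beta < 1 => infant mortality (phase 1)
beta = 1 => useful life (phase 2)
beta > 1 => wear-out (phase 3)
Since beta = 3.29, this is wear-out (increasing failure rate)
Phase = 3

3


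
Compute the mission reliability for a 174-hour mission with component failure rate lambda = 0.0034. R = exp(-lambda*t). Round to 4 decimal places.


lambda = 0.0034
mission_time = 174
lambda * t = 0.0034 * 174 = 0.5916
R = exp(-0.5916)
R = 0.5534

0.5534


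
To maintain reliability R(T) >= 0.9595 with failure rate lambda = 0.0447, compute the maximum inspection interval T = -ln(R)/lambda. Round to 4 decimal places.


R_target = 0.9595
lambda = 0.0447
-ln(0.9595) = 0.0413
T = 0.0413 / 0.0447
T = 0.9249

0.9249


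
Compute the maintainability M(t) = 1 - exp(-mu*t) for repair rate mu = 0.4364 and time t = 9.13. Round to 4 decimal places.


mu = 0.4364, t = 9.13
mu * t = 0.4364 * 9.13 = 3.9843
exp(-3.9843) = 0.0186
M(t) = 1 - 0.0186
M(t) = 0.9814

0.9814


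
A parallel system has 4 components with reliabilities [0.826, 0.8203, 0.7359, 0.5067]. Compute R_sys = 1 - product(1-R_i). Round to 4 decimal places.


Components: [0.826, 0.8203, 0.7359, 0.5067]
(1 - 0.826) = 0.174, running product = 0.174
(1 - 0.8203) = 0.1797, running product = 0.0313
(1 - 0.7359) = 0.2641, running product = 0.0083
(1 - 0.5067) = 0.4933, running product = 0.0041
Product of (1-R_i) = 0.0041
R_sys = 1 - 0.0041 = 0.9959

0.9959


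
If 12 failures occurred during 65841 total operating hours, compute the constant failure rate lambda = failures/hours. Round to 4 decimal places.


failures = 12
total_hours = 65841
lambda = 12 / 65841
lambda = 0.0002

0.0002


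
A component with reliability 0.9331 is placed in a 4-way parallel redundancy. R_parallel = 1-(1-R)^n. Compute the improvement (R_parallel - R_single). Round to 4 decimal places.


R_single = 0.9331, n = 4
1 - R_single = 0.0669
(1 - R_single)^n = 0.0669^4 = 0.0
R_parallel = 1 - 0.0 = 1.0
Improvement = 1.0 - 0.9331
Improvement = 0.0669

0.0669


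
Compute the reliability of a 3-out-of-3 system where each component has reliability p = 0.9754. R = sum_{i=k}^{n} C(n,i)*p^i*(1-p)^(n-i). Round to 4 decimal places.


k = 3, n = 3, p = 0.9754
i=3: C(3,3)=1 * 0.9754^3 * 0.0246^0 = 0.928
R = sum of terms = 0.928

0.928


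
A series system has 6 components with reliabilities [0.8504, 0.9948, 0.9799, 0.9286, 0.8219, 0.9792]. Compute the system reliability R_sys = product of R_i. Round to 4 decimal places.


Components: [0.8504, 0.9948, 0.9799, 0.9286, 0.8219, 0.9792]
After component 1 (R=0.8504): product = 0.8504
After component 2 (R=0.9948): product = 0.846
After component 3 (R=0.9799): product = 0.829
After component 4 (R=0.9286): product = 0.7698
After component 5 (R=0.8219): product = 0.6327
After component 6 (R=0.9792): product = 0.6195
R_sys = 0.6195

0.6195


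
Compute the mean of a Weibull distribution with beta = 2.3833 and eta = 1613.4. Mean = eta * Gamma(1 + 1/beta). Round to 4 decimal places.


beta = 2.3833, eta = 1613.4
1/beta = 0.4196
1 + 1/beta = 1.4196
Gamma(1.4196) = 0.8864
Mean = 1613.4 * 0.8864
Mean = 1430.0709

1430.0709


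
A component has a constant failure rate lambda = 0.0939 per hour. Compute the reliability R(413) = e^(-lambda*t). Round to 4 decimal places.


lambda = 0.0939
t = 413
lambda * t = 38.7807
R(t) = e^(-38.7807)
R(t) = 0.0

0.0


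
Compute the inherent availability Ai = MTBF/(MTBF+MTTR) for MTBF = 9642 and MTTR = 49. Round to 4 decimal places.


MTBF = 9642
MTTR = 49
MTBF + MTTR = 9691
Ai = 9642 / 9691
Ai = 0.9949

0.9949


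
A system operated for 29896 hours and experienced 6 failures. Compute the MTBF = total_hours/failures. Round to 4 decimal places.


total_hours = 29896
failures = 6
MTBF = 29896 / 6
MTBF = 4982.6667

4982.6667


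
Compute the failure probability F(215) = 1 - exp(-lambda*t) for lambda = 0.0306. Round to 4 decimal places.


lambda = 0.0306, t = 215
lambda * t = 6.579
exp(-6.579) = 0.0014
F(t) = 1 - 0.0014
F(t) = 0.9986

0.9986


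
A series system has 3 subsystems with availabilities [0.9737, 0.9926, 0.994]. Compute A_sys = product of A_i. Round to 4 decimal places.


Subsystems: [0.9737, 0.9926, 0.994]
After subsystem 1 (A=0.9737): product = 0.9737
After subsystem 2 (A=0.9926): product = 0.9665
After subsystem 3 (A=0.994): product = 0.9607
A_sys = 0.9607

0.9607


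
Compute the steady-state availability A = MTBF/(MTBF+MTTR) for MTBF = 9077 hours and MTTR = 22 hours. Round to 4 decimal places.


MTBF = 9077
MTTR = 22
MTBF + MTTR = 9099
A = 9077 / 9099
A = 0.9976

0.9976


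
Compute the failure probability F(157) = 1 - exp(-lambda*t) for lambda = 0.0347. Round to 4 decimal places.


lambda = 0.0347, t = 157
lambda * t = 5.4479
exp(-5.4479) = 0.0043
F(t) = 1 - 0.0043
F(t) = 0.9957

0.9957


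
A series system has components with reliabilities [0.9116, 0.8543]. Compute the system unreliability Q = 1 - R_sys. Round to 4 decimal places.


Components: [0.9116, 0.8543]
After component 1: product = 0.9116
After component 2: product = 0.7788
R_sys = 0.7788
Q = 1 - 0.7788 = 0.2212

0.2212


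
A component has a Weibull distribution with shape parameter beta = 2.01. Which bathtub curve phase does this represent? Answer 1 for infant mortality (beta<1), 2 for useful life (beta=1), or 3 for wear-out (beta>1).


beta = 2.01
Compare beta to 1:
beta < 1 => infant mortality (phase 1)
beta = 1 => useful life (phase 2)
beta > 1 => wear-out (phase 3)
Since beta = 2.01, this is wear-out (increasing failure rate)
Phase = 3

3


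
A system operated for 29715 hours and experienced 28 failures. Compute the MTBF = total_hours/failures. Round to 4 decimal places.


total_hours = 29715
failures = 28
MTBF = 29715 / 28
MTBF = 1061.25

1061.25


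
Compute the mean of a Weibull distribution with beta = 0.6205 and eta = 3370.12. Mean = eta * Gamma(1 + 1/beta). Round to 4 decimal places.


beta = 0.6205, eta = 3370.12
1/beta = 1.6116
1 + 1/beta = 2.6116
Gamma(2.6116) = 1.4422
Mean = 3370.12 * 1.4422
Mean = 4860.3306

4860.3306


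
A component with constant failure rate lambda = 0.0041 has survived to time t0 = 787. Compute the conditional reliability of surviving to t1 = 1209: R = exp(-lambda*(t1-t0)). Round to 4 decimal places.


lambda = 0.0041
t0 = 787, t1 = 1209
t1 - t0 = 422
lambda * (t1-t0) = 0.0041 * 422 = 1.7302
R = exp(-1.7302)
R = 0.1772

0.1772


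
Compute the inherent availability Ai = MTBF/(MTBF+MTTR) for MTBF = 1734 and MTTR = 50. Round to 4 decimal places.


MTBF = 1734
MTTR = 50
MTBF + MTTR = 1784
Ai = 1734 / 1784
Ai = 0.972

0.972


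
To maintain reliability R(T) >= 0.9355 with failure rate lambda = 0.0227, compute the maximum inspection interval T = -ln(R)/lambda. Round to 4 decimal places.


R_target = 0.9355
lambda = 0.0227
-ln(0.9355) = 0.0667
T = 0.0667 / 0.0227
T = 2.9372

2.9372


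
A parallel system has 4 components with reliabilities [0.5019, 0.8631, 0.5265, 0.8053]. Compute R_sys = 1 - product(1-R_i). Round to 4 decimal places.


Components: [0.5019, 0.8631, 0.5265, 0.8053]
(1 - 0.5019) = 0.4981, running product = 0.4981
(1 - 0.8631) = 0.1369, running product = 0.0682
(1 - 0.5265) = 0.4735, running product = 0.0323
(1 - 0.8053) = 0.1947, running product = 0.0063
Product of (1-R_i) = 0.0063
R_sys = 1 - 0.0063 = 0.9937

0.9937


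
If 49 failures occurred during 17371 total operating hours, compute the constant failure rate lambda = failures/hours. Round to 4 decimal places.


failures = 49
total_hours = 17371
lambda = 49 / 17371
lambda = 0.0028

0.0028


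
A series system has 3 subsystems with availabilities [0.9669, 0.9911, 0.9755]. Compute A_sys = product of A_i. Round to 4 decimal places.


Subsystems: [0.9669, 0.9911, 0.9755]
After subsystem 1 (A=0.9669): product = 0.9669
After subsystem 2 (A=0.9911): product = 0.9583
After subsystem 3 (A=0.9755): product = 0.9348
A_sys = 0.9348

0.9348


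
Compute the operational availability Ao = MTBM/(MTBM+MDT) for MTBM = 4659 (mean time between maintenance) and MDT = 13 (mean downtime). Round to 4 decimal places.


MTBM = 4659
MDT = 13
MTBM + MDT = 4672
Ao = 4659 / 4672
Ao = 0.9972

0.9972


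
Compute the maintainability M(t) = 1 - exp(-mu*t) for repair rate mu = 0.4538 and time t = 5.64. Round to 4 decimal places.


mu = 0.4538, t = 5.64
mu * t = 0.4538 * 5.64 = 2.5594
exp(-2.5594) = 0.0773
M(t) = 1 - 0.0773
M(t) = 0.9227

0.9227


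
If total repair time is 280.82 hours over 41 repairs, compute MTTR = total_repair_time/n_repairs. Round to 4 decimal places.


total_repair_time = 280.82
n_repairs = 41
MTTR = 280.82 / 41
MTTR = 6.8493

6.8493


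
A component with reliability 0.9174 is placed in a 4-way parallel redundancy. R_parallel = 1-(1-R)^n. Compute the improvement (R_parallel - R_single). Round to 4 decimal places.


R_single = 0.9174, n = 4
1 - R_single = 0.0826
(1 - R_single)^n = 0.0826^4 = 0.0
R_parallel = 1 - 0.0 = 1.0
Improvement = 1.0 - 0.9174
Improvement = 0.0826

0.0826


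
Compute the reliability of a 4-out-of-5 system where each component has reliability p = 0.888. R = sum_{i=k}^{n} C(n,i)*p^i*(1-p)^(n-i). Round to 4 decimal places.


k = 4, n = 5, p = 0.888
i=4: C(5,4)=5 * 0.888^4 * 0.112^1 = 0.3482
i=5: C(5,5)=1 * 0.888^5 * 0.112^0 = 0.5522
R = sum of terms = 0.9004

0.9004


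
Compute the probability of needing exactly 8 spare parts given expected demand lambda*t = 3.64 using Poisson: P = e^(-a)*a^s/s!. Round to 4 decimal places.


a = 3.64, s = 8
e^(-a) = e^(-3.64) = 0.0263
a^s = 3.64^8 = 30818.4696
s! = 40320
P = 0.0263 * 30818.4696 / 40320
P = 0.0201

0.0201


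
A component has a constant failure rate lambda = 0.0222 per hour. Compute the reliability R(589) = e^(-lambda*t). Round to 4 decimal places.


lambda = 0.0222
t = 589
lambda * t = 13.0758
R(t) = e^(-13.0758)
R(t) = 0.0

0.0


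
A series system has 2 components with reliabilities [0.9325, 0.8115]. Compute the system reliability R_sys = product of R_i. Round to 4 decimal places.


Components: [0.9325, 0.8115]
After component 1 (R=0.9325): product = 0.9325
After component 2 (R=0.8115): product = 0.7567
R_sys = 0.7567

0.7567


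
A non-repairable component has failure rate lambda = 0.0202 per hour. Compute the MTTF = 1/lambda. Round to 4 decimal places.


lambda = 0.0202
MTTF = 1 / 0.0202
MTTF = 49.505

49.505


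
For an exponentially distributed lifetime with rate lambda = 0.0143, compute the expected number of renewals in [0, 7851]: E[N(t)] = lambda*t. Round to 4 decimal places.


lambda = 0.0143
t = 7851
E[N(t)] = lambda * t
E[N(t)] = 0.0143 * 7851
E[N(t)] = 112.2693

112.2693


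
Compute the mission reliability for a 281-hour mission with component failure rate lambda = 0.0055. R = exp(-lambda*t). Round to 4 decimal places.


lambda = 0.0055
mission_time = 281
lambda * t = 0.0055 * 281 = 1.5455
R = exp(-1.5455)
R = 0.2132

0.2132


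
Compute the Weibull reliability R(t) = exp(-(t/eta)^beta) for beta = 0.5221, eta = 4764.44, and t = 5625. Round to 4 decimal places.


beta = 0.5221, eta = 4764.44, t = 5625
t/eta = 5625 / 4764.44 = 1.1806
(t/eta)^beta = 1.1806^0.5221 = 1.0906
R(t) = exp(-1.0906)
R(t) = 0.336

0.336


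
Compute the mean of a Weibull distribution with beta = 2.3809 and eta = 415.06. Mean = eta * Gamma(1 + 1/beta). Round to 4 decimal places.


beta = 2.3809, eta = 415.06
1/beta = 0.42
1 + 1/beta = 1.42
Gamma(1.42) = 0.8864
Mean = 415.06 * 0.8864
Mean = 367.8907

367.8907


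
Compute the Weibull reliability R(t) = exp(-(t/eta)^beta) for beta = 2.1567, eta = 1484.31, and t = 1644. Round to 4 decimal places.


beta = 2.1567, eta = 1484.31, t = 1644
t/eta = 1644 / 1484.31 = 1.1076
(t/eta)^beta = 1.1076^2.1567 = 1.2465
R(t) = exp(-1.2465)
R(t) = 0.2875

0.2875


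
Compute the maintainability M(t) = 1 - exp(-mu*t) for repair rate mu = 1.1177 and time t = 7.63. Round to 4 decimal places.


mu = 1.1177, t = 7.63
mu * t = 1.1177 * 7.63 = 8.5281
exp(-8.5281) = 0.0002
M(t) = 1 - 0.0002
M(t) = 0.9998

0.9998


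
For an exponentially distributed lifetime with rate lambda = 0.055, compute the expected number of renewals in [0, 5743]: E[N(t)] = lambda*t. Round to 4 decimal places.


lambda = 0.055
t = 5743
E[N(t)] = lambda * t
E[N(t)] = 0.055 * 5743
E[N(t)] = 315.865

315.865


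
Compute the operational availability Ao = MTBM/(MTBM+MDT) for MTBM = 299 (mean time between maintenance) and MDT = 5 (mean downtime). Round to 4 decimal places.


MTBM = 299
MDT = 5
MTBM + MDT = 304
Ao = 299 / 304
Ao = 0.9836

0.9836


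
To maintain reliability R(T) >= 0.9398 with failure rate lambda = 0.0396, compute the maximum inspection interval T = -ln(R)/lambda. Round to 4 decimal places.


R_target = 0.9398
lambda = 0.0396
-ln(0.9398) = 0.0621
T = 0.0621 / 0.0396
T = 1.5679

1.5679


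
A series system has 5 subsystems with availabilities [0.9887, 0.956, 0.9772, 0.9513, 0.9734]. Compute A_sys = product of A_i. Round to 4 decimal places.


Subsystems: [0.9887, 0.956, 0.9772, 0.9513, 0.9734]
After subsystem 1 (A=0.9887): product = 0.9887
After subsystem 2 (A=0.956): product = 0.9452
After subsystem 3 (A=0.9772): product = 0.9236
After subsystem 4 (A=0.9513): product = 0.8787
After subsystem 5 (A=0.9734): product = 0.8553
A_sys = 0.8553

0.8553


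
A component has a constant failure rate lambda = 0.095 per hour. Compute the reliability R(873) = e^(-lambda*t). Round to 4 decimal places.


lambda = 0.095
t = 873
lambda * t = 82.935
R(t) = e^(-82.935)
R(t) = 0.0

0.0


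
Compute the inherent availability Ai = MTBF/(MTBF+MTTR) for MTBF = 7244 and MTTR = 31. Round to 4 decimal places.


MTBF = 7244
MTTR = 31
MTBF + MTTR = 7275
Ai = 7244 / 7275
Ai = 0.9957

0.9957


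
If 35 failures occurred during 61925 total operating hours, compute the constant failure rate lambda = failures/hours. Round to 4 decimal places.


failures = 35
total_hours = 61925
lambda = 35 / 61925
lambda = 0.0006

0.0006


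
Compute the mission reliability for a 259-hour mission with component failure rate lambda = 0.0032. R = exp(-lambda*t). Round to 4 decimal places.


lambda = 0.0032
mission_time = 259
lambda * t = 0.0032 * 259 = 0.8288
R = exp(-0.8288)
R = 0.4366

0.4366


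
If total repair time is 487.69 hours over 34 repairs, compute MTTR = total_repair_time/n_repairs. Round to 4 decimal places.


total_repair_time = 487.69
n_repairs = 34
MTTR = 487.69 / 34
MTTR = 14.3438

14.3438


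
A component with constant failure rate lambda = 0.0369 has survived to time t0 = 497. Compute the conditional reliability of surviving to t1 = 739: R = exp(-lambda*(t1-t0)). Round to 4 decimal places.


lambda = 0.0369
t0 = 497, t1 = 739
t1 - t0 = 242
lambda * (t1-t0) = 0.0369 * 242 = 8.9298
R = exp(-8.9298)
R = 0.0001

0.0001


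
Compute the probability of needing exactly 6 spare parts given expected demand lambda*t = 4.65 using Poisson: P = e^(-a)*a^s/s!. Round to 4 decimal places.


a = 4.65, s = 6
e^(-a) = e^(-4.65) = 0.0096
a^s = 4.65^6 = 10109.2216
s! = 720
P = 0.0096 * 10109.2216 / 720
P = 0.1343

0.1343


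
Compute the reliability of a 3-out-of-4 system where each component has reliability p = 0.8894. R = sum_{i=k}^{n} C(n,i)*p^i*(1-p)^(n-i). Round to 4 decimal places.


k = 3, n = 4, p = 0.8894
i=3: C(4,3)=4 * 0.8894^3 * 0.1106^1 = 0.3112
i=4: C(4,4)=1 * 0.8894^4 * 0.1106^0 = 0.6257
R = sum of terms = 0.937

0.937


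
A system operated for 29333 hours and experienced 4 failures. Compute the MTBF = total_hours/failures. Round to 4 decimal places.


total_hours = 29333
failures = 4
MTBF = 29333 / 4
MTBF = 7333.25

7333.25


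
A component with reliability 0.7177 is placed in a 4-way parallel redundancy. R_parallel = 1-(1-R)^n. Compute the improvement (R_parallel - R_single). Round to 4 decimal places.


R_single = 0.7177, n = 4
1 - R_single = 0.2823
(1 - R_single)^n = 0.2823^4 = 0.0064
R_parallel = 1 - 0.0064 = 0.9936
Improvement = 0.9936 - 0.7177
Improvement = 0.2759

0.2759


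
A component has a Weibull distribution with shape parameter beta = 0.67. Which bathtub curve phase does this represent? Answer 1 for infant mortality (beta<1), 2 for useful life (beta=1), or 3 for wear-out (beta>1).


beta = 0.67
Compare beta to 1:
beta < 1 => infant mortality (phase 1)
beta = 1 => useful life (phase 2)
beta > 1 => wear-out (phase 3)
Since beta = 0.67, this is infant mortality (decreasing failure rate)
Phase = 1

1


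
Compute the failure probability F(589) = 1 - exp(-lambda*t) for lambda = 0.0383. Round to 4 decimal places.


lambda = 0.0383, t = 589
lambda * t = 22.5587
exp(-22.5587) = 0.0
F(t) = 1 - 0.0
F(t) = 1.0

1.0


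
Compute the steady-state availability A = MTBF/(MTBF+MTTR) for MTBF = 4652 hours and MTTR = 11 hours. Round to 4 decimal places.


MTBF = 4652
MTTR = 11
MTBF + MTTR = 4663
A = 4652 / 4663
A = 0.9976

0.9976


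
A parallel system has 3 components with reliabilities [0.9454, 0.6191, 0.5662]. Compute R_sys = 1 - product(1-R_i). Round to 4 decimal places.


Components: [0.9454, 0.6191, 0.5662]
(1 - 0.9454) = 0.0546, running product = 0.0546
(1 - 0.6191) = 0.3809, running product = 0.0208
(1 - 0.5662) = 0.4338, running product = 0.009
Product of (1-R_i) = 0.009
R_sys = 1 - 0.009 = 0.991

0.991


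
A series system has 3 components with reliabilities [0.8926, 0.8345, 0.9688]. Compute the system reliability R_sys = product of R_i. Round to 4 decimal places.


Components: [0.8926, 0.8345, 0.9688]
After component 1 (R=0.8926): product = 0.8926
After component 2 (R=0.8345): product = 0.7449
After component 3 (R=0.9688): product = 0.7216
R_sys = 0.7216

0.7216


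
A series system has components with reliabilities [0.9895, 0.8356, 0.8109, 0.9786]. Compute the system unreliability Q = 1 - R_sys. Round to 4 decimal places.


Components: [0.9895, 0.8356, 0.8109, 0.9786]
After component 1: product = 0.9895
After component 2: product = 0.8268
After component 3: product = 0.6705
After component 4: product = 0.6561
R_sys = 0.6561
Q = 1 - 0.6561 = 0.3439

0.3439


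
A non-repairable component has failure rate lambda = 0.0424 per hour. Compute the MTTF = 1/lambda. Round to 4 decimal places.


lambda = 0.0424
MTTF = 1 / 0.0424
MTTF = 23.5849

23.5849


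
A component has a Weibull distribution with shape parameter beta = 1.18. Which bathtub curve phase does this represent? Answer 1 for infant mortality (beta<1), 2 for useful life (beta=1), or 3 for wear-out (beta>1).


beta = 1.18
Compare beta to 1:
beta < 1 => infant mortality (phase 1)
beta = 1 => useful life (phase 2)
beta > 1 => wear-out (phase 3)
Since beta = 1.18, this is wear-out (increasing failure rate)
Phase = 3

3


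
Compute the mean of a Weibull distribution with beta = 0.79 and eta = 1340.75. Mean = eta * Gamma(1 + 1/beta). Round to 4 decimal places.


beta = 0.79, eta = 1340.75
1/beta = 1.2658
1 + 1/beta = 2.2658
Gamma(2.2658) = 1.1434
Mean = 1340.75 * 1.1434
Mean = 1533.0048

1533.0048


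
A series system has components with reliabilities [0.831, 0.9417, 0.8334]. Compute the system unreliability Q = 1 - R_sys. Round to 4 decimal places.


Components: [0.831, 0.9417, 0.8334]
After component 1: product = 0.831
After component 2: product = 0.7826
After component 3: product = 0.6522
R_sys = 0.6522
Q = 1 - 0.6522 = 0.3478

0.3478


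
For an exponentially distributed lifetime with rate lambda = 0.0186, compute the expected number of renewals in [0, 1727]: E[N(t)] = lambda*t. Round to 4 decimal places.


lambda = 0.0186
t = 1727
E[N(t)] = lambda * t
E[N(t)] = 0.0186 * 1727
E[N(t)] = 32.1222

32.1222


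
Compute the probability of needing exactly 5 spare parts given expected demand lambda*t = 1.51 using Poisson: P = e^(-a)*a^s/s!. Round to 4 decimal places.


a = 1.51, s = 5
e^(-a) = e^(-1.51) = 0.2209
a^s = 1.51^5 = 7.8503
s! = 120
P = 0.2209 * 7.8503 / 120
P = 0.0145

0.0145


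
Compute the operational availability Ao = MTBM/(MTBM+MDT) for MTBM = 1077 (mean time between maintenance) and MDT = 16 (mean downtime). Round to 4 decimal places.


MTBM = 1077
MDT = 16
MTBM + MDT = 1093
Ao = 1077 / 1093
Ao = 0.9854

0.9854


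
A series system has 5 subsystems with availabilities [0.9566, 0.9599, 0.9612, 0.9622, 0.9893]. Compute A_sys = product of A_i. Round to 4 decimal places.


Subsystems: [0.9566, 0.9599, 0.9612, 0.9622, 0.9893]
After subsystem 1 (A=0.9566): product = 0.9566
After subsystem 2 (A=0.9599): product = 0.9182
After subsystem 3 (A=0.9612): product = 0.8826
After subsystem 4 (A=0.9622): product = 0.8492
After subsystem 5 (A=0.9893): product = 0.8402
A_sys = 0.8402

0.8402


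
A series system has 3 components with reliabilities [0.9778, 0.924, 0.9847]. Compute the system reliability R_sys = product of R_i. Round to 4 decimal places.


Components: [0.9778, 0.924, 0.9847]
After component 1 (R=0.9778): product = 0.9778
After component 2 (R=0.924): product = 0.9035
After component 3 (R=0.9847): product = 0.8897
R_sys = 0.8897

0.8897


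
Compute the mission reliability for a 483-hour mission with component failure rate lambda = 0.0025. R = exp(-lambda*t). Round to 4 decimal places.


lambda = 0.0025
mission_time = 483
lambda * t = 0.0025 * 483 = 1.2075
R = exp(-1.2075)
R = 0.2989

0.2989


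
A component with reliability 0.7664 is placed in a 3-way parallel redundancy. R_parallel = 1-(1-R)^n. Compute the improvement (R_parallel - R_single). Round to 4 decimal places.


R_single = 0.7664, n = 3
1 - R_single = 0.2336
(1 - R_single)^n = 0.2336^3 = 0.0127
R_parallel = 1 - 0.0127 = 0.9873
Improvement = 0.9873 - 0.7664
Improvement = 0.2209

0.2209


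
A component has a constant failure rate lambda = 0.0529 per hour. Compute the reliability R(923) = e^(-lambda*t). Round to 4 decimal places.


lambda = 0.0529
t = 923
lambda * t = 48.8267
R(t) = e^(-48.8267)
R(t) = 0.0

0.0


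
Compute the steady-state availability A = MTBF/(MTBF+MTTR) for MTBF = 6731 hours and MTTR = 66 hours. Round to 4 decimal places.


MTBF = 6731
MTTR = 66
MTBF + MTTR = 6797
A = 6731 / 6797
A = 0.9903

0.9903


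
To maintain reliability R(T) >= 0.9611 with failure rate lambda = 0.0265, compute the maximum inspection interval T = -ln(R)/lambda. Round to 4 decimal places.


R_target = 0.9611
lambda = 0.0265
-ln(0.9611) = 0.0397
T = 0.0397 / 0.0265
T = 1.4972

1.4972


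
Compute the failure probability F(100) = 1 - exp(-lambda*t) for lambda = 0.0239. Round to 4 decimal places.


lambda = 0.0239, t = 100
lambda * t = 2.39
exp(-2.39) = 0.0916
F(t) = 1 - 0.0916
F(t) = 0.9084

0.9084


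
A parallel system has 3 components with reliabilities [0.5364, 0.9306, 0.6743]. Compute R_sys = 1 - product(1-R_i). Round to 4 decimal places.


Components: [0.5364, 0.9306, 0.6743]
(1 - 0.5364) = 0.4636, running product = 0.4636
(1 - 0.9306) = 0.0694, running product = 0.0322
(1 - 0.6743) = 0.3257, running product = 0.0105
Product of (1-R_i) = 0.0105
R_sys = 1 - 0.0105 = 0.9895

0.9895
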